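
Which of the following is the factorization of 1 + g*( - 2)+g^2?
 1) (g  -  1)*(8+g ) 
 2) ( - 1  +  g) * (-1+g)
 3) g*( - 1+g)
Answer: 2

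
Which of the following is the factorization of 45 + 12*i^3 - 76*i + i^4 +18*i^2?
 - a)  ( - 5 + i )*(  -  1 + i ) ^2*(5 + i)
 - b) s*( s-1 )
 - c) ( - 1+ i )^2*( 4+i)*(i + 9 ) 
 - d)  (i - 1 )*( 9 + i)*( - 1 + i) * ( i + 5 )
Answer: d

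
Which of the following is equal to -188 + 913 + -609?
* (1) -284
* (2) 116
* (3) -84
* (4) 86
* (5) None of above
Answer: 2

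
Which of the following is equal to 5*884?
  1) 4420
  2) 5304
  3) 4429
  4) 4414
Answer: 1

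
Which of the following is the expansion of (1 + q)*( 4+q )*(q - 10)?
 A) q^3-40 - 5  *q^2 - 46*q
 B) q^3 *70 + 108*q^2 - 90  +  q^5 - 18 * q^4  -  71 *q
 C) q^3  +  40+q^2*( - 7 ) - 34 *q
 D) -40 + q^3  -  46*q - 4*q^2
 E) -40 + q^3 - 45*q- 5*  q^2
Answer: A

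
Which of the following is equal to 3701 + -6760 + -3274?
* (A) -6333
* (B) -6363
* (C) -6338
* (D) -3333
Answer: A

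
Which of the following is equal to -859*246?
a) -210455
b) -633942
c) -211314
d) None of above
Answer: c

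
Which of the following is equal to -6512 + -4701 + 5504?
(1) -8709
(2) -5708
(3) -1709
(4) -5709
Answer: 4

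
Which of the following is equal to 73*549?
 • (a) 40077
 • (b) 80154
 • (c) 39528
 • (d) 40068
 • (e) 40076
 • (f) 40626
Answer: a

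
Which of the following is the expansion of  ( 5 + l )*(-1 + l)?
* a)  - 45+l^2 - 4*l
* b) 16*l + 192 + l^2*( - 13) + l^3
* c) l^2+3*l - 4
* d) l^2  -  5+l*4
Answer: d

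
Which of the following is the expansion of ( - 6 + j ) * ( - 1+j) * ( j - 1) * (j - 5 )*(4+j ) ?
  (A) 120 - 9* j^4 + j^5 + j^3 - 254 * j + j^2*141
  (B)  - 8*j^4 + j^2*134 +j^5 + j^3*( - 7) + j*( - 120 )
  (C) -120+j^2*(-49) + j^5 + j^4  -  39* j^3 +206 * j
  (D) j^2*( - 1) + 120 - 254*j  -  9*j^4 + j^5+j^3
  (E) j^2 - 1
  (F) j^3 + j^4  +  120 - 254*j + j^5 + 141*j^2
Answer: A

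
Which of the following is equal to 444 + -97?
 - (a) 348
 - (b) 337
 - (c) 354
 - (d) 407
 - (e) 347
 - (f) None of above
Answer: e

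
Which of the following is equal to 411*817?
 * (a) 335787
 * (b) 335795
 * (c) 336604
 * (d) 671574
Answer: a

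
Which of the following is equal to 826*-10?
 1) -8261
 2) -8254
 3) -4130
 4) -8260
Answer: 4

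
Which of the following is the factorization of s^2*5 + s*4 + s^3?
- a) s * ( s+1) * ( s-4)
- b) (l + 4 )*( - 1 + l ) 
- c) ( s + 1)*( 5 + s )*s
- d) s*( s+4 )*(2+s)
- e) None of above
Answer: e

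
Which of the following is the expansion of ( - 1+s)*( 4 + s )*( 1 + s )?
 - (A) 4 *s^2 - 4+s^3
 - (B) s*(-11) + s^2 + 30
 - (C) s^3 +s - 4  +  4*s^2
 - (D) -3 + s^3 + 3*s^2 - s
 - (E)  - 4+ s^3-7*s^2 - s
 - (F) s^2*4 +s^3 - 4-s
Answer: F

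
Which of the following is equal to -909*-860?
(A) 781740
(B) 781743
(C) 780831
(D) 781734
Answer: A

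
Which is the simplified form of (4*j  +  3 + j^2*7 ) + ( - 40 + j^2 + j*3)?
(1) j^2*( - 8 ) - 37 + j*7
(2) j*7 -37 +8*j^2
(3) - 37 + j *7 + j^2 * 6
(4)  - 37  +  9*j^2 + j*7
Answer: 2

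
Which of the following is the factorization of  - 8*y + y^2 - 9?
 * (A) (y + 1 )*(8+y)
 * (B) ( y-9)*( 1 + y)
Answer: B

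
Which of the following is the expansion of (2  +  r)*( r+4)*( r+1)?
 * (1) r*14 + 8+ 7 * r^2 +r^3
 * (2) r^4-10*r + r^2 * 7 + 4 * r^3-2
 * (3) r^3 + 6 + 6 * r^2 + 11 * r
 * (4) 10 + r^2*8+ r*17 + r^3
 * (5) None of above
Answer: 1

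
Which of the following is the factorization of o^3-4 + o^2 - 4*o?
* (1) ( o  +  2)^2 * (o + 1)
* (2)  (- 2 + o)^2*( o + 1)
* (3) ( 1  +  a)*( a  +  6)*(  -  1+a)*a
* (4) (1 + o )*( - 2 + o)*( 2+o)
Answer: 4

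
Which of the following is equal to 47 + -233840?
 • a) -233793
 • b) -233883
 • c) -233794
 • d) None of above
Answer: a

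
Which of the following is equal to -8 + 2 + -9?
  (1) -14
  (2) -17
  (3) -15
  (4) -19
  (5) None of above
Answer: 3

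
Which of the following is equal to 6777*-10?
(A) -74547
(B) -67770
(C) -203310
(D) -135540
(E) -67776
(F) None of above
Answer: B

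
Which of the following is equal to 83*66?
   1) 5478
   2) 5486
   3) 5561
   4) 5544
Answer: 1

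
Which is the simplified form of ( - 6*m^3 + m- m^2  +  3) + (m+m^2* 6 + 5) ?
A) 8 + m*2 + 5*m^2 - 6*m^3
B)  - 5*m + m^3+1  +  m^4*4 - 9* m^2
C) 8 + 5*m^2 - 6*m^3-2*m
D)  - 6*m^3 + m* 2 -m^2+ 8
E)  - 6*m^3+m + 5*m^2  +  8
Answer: A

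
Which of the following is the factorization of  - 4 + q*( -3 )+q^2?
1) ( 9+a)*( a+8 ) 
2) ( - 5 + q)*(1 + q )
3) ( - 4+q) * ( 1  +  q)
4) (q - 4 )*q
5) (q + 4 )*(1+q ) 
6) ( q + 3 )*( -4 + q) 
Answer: 3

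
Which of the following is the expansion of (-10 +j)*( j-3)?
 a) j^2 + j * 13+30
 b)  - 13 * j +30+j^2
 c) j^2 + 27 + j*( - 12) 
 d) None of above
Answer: b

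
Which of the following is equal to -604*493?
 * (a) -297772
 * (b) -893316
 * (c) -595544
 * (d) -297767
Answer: a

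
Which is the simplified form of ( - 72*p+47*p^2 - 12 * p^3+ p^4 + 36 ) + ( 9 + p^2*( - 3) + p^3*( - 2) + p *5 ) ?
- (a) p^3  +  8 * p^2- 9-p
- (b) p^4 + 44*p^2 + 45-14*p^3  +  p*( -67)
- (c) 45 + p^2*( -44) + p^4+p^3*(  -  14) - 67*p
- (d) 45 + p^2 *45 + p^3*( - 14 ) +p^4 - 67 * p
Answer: b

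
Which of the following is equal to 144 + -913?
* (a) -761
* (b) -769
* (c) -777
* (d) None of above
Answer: b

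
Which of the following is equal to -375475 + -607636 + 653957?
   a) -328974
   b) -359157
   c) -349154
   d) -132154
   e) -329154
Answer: e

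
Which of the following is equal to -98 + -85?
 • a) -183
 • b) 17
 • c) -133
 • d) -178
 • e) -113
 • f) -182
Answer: a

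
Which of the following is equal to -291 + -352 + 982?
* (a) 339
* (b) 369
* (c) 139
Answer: a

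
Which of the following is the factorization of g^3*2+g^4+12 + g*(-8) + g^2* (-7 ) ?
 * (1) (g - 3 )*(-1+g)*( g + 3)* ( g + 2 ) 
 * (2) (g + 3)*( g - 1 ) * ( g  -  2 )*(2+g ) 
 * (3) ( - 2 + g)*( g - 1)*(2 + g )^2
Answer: 2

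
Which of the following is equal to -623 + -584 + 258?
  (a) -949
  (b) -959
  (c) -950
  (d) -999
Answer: a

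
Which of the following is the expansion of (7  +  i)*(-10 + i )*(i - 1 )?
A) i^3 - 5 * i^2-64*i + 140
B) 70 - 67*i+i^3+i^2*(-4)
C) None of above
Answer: B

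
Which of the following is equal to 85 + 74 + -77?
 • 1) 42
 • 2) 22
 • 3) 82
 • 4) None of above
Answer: 3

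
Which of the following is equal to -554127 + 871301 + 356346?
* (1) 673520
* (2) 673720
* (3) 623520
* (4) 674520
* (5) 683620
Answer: 1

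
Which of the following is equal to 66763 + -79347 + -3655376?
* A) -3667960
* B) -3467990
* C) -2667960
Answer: A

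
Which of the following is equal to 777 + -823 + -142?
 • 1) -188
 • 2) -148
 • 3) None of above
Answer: 1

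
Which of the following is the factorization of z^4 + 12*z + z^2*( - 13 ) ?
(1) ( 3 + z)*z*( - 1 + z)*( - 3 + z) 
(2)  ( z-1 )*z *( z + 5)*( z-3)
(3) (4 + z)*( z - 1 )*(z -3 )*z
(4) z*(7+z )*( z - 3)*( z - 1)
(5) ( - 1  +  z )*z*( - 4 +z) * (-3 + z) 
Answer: 3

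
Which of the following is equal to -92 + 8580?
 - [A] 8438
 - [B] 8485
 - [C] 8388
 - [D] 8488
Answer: D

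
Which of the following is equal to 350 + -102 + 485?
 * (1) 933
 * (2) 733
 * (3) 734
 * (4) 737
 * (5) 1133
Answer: 2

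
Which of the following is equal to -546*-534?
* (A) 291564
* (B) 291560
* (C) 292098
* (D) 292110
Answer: A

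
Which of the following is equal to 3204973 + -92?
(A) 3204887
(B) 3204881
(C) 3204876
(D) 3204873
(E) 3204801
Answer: B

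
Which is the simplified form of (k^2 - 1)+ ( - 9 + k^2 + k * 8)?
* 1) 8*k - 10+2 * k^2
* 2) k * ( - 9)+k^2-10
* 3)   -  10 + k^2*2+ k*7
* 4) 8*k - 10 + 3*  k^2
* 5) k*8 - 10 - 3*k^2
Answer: 1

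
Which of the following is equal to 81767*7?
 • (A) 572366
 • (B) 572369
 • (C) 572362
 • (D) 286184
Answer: B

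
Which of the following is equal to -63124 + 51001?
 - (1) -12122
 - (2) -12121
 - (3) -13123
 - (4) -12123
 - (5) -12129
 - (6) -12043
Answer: 4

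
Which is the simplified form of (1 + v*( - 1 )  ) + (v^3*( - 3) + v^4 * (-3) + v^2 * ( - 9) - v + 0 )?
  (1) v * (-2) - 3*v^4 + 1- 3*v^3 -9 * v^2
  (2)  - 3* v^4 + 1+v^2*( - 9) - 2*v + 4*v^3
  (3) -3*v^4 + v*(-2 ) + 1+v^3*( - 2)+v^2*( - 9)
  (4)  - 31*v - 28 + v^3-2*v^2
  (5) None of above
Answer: 1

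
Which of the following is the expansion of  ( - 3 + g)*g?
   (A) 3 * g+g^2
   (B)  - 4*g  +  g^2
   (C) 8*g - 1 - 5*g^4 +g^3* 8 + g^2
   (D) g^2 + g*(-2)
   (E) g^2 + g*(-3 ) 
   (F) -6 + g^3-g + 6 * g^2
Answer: E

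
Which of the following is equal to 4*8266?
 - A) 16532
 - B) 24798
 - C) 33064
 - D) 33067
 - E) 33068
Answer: C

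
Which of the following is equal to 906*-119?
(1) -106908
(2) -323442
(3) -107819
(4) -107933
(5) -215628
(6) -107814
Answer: 6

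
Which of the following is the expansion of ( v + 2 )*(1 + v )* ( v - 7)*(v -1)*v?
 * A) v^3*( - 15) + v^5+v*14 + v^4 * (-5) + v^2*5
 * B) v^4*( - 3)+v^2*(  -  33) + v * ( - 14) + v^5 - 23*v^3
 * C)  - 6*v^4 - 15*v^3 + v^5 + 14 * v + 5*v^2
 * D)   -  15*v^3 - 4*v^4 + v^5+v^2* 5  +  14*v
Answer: A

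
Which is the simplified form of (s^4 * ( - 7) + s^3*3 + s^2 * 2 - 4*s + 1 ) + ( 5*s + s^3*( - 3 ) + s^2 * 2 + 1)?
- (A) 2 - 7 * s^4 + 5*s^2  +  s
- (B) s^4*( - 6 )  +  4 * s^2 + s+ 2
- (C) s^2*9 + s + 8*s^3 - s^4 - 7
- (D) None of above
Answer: D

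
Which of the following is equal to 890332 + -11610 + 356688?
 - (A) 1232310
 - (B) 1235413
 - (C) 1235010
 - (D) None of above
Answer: D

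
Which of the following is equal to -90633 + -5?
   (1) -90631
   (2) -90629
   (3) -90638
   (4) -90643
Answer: 3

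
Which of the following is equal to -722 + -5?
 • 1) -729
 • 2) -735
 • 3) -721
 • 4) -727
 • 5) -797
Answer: 4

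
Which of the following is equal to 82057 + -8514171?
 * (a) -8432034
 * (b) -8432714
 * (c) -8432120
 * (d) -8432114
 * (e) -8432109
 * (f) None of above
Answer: d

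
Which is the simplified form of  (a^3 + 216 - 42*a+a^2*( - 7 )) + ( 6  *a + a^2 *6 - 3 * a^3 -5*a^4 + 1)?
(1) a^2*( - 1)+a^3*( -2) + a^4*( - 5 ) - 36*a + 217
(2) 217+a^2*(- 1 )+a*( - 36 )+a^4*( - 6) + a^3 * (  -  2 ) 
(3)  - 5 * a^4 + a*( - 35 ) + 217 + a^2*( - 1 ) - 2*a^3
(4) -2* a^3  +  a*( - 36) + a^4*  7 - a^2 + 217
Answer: 1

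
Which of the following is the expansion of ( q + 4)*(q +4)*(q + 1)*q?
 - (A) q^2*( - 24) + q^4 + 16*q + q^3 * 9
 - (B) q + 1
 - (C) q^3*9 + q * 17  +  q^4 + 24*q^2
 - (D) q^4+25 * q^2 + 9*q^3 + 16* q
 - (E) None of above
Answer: E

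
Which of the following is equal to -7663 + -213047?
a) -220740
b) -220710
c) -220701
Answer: b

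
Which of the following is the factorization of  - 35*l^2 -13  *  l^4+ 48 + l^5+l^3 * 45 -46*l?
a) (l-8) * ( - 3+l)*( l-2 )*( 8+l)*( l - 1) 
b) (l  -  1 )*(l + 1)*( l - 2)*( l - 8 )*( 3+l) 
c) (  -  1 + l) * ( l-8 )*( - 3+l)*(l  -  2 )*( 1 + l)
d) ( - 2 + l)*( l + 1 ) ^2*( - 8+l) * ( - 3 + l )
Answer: c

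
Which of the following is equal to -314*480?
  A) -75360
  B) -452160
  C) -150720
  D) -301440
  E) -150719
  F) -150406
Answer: C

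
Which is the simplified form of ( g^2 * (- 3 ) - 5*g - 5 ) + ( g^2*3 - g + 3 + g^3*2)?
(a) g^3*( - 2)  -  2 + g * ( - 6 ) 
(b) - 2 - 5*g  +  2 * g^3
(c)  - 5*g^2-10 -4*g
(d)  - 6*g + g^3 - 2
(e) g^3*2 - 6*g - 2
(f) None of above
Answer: e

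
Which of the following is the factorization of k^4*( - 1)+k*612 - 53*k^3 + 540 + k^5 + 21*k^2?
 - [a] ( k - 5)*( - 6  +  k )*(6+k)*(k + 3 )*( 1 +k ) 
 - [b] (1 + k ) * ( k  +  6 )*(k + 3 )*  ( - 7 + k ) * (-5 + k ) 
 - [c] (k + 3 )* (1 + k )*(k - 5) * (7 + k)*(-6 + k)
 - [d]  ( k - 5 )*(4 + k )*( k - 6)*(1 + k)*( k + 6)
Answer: a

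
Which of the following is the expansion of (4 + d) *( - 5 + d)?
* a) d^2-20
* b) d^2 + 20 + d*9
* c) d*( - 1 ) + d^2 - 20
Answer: c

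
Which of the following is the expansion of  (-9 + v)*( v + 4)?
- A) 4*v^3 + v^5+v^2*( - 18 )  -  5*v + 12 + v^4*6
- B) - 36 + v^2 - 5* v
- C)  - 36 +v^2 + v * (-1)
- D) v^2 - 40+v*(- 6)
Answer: B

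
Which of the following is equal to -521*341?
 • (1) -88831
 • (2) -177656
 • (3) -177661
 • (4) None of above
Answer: 3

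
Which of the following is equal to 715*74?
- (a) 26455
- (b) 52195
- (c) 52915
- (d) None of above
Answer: d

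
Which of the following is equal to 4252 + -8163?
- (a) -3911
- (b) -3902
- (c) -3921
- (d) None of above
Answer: a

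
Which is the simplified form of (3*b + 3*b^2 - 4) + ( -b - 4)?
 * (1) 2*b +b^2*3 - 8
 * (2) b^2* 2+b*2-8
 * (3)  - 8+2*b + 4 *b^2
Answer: 1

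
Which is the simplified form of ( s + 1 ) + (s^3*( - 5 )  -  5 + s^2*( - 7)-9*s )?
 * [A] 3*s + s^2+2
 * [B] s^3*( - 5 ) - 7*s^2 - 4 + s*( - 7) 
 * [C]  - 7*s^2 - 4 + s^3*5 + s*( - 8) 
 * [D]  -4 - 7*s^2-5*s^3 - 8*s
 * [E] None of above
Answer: D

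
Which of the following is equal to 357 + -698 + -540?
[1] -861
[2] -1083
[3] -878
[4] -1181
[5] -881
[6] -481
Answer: 5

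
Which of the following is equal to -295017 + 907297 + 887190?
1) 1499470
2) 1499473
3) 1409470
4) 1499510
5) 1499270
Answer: 1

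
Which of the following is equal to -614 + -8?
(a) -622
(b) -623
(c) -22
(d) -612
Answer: a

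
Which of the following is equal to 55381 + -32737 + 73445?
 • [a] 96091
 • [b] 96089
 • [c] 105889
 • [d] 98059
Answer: b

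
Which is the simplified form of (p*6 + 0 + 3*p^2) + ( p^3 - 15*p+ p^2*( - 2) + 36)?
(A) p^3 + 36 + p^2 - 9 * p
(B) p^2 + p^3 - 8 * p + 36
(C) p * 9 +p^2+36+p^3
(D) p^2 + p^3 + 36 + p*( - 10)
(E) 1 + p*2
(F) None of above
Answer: A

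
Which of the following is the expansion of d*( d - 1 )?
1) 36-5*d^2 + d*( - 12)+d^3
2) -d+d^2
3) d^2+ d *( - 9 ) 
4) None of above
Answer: 2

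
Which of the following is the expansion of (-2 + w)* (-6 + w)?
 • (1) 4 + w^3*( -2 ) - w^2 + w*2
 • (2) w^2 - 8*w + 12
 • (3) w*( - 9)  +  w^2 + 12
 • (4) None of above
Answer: 2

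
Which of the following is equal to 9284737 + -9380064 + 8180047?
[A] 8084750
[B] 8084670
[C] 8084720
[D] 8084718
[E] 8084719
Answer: C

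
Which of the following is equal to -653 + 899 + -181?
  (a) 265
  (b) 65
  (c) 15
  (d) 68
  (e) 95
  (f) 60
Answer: b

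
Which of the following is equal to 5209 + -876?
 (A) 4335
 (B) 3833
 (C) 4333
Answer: C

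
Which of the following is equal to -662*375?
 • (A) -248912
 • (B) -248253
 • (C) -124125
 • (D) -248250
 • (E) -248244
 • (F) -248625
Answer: D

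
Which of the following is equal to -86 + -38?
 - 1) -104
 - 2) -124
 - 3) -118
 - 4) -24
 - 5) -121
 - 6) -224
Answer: 2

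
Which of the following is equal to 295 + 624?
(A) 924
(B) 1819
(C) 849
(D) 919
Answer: D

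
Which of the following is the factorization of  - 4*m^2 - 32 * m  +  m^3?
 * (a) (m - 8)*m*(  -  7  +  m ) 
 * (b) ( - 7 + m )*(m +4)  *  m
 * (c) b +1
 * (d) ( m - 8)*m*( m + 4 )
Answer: d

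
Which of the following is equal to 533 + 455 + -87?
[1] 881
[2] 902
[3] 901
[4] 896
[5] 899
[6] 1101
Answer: 3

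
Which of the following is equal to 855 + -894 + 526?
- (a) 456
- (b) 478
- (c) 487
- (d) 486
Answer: c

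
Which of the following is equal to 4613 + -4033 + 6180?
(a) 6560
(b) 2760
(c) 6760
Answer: c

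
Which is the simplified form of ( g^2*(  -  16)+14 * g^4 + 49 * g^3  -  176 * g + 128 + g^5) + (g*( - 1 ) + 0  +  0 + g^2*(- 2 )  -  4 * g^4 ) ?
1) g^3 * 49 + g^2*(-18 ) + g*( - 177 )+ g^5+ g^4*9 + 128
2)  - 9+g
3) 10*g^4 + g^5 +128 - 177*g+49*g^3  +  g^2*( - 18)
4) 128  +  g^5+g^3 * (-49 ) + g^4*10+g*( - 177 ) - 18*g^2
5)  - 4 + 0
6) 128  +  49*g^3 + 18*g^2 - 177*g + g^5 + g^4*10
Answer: 3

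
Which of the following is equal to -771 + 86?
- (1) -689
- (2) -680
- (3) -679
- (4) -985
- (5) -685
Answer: 5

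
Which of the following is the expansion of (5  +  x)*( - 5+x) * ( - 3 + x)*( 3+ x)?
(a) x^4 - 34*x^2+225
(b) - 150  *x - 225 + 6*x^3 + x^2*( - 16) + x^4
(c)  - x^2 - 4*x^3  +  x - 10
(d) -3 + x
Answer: a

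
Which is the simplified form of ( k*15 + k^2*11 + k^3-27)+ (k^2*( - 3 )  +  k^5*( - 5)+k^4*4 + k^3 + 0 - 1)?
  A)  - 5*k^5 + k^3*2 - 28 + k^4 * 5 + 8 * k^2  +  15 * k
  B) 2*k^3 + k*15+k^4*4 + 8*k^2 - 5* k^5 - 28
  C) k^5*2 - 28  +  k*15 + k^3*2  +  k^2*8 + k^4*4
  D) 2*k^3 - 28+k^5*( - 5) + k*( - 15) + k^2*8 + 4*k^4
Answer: B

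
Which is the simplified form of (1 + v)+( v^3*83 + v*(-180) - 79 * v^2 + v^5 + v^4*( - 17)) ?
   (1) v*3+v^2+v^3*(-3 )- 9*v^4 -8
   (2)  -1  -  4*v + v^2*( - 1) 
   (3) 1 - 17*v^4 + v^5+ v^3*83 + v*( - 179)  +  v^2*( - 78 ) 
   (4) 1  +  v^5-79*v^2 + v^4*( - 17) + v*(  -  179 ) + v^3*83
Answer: 4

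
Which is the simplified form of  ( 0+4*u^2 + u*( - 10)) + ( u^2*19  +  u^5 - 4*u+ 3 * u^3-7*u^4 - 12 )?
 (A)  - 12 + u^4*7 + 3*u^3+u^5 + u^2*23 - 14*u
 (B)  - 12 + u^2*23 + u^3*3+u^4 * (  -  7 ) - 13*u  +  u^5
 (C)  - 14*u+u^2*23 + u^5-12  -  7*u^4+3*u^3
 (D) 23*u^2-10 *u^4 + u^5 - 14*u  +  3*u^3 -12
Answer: C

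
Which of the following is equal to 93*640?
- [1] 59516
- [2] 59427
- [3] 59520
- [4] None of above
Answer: 3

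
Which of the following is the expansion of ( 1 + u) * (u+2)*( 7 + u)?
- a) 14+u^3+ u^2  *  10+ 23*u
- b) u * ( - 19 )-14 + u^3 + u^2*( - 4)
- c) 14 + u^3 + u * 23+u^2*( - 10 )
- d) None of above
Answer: a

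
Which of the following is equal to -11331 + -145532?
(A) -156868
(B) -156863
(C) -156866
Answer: B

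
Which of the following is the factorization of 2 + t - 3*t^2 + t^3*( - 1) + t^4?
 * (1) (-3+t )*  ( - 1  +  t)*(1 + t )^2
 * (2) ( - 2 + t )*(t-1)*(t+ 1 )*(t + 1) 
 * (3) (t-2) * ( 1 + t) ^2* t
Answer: 2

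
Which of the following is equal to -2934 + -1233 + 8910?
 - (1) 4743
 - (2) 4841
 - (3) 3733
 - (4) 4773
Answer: 1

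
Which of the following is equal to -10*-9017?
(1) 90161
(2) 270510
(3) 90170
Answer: 3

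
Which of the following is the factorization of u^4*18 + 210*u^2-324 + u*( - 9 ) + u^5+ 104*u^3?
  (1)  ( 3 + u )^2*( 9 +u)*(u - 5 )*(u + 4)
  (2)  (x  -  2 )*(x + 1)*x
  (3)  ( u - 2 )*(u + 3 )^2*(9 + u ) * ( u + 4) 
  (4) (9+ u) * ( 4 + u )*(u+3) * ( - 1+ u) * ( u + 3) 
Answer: 4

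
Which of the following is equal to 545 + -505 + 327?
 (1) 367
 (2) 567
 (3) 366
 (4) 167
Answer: 1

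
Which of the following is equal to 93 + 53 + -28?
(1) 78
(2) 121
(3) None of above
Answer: 3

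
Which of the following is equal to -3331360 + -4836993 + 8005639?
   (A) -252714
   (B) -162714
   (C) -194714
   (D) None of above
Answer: B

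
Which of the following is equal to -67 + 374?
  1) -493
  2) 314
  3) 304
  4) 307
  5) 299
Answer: 4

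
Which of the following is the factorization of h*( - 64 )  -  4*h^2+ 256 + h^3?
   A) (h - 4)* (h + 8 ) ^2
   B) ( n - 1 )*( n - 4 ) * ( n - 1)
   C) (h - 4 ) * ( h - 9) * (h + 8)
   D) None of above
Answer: D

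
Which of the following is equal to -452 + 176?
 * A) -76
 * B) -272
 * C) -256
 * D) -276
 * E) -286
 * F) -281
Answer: D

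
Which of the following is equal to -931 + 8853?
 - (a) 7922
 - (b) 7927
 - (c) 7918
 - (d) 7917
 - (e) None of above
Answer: a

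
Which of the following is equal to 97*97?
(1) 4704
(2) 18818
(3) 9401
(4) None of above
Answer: 4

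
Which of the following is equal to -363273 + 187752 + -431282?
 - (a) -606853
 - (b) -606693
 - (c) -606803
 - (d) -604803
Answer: c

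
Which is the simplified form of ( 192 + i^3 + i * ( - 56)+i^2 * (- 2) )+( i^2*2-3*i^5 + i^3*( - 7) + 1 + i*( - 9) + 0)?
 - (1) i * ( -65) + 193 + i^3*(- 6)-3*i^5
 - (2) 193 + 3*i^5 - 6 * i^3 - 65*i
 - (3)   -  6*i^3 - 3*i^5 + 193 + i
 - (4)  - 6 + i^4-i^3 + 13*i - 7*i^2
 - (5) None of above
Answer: 1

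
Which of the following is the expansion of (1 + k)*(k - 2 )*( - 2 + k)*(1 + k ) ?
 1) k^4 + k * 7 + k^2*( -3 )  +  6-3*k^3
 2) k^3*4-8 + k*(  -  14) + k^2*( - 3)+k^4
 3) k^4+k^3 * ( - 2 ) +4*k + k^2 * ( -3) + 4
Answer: 3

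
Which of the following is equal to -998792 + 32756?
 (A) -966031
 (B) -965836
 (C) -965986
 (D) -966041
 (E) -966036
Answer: E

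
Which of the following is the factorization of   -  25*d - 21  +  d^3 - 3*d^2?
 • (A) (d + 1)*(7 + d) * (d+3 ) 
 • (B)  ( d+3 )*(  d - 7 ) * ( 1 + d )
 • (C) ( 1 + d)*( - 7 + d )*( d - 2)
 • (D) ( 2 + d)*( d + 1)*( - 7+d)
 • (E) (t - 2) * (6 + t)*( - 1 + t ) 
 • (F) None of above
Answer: B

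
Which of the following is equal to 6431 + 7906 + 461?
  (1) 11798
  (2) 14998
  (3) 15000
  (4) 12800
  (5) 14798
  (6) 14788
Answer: 5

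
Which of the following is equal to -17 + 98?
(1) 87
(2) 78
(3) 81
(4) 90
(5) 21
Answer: 3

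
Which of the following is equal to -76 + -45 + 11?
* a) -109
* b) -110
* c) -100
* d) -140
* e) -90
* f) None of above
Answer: b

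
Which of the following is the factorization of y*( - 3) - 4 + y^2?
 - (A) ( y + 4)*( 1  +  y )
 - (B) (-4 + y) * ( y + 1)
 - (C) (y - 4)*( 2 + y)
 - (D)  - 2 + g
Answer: B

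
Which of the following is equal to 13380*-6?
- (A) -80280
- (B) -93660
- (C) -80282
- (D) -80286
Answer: A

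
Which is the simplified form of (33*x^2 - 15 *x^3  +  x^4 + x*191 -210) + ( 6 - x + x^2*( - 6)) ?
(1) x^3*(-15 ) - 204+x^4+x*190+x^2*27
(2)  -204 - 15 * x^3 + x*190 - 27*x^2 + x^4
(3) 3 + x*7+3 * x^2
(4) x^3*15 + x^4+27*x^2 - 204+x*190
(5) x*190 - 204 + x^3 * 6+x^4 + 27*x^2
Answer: 1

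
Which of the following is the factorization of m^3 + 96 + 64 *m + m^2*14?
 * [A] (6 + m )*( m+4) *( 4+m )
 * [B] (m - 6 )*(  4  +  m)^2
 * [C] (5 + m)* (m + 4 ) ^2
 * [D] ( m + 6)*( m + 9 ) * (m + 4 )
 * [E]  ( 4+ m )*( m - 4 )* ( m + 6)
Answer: A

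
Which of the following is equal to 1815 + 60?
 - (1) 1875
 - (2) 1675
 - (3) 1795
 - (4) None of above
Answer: 1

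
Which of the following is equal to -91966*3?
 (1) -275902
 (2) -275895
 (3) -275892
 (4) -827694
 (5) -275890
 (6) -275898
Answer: 6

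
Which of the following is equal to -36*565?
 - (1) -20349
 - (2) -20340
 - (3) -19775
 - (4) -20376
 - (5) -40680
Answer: 2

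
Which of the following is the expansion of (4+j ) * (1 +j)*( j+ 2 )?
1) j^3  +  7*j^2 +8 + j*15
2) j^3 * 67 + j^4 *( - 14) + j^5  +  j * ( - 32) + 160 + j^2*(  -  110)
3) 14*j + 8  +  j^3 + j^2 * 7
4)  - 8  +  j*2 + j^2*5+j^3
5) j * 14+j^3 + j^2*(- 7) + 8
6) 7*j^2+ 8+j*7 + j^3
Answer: 3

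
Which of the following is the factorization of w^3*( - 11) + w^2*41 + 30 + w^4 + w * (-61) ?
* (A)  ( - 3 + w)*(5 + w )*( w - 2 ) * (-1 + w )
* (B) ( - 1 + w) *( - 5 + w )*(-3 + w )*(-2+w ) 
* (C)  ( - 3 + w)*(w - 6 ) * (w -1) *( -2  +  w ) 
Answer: B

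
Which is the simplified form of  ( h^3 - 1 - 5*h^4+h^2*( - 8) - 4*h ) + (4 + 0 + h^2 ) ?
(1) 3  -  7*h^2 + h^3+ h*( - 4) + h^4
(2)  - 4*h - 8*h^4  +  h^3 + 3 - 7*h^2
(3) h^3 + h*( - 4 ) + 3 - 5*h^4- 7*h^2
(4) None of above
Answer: 3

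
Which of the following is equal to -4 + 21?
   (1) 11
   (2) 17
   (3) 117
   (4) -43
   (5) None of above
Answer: 2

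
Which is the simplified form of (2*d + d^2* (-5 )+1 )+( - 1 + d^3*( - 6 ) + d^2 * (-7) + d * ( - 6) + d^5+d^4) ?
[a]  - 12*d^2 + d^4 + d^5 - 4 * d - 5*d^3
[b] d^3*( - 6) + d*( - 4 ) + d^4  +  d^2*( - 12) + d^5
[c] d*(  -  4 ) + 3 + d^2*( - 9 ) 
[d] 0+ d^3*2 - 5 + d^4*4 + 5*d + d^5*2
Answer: b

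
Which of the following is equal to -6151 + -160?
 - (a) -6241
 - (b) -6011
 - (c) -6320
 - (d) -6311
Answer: d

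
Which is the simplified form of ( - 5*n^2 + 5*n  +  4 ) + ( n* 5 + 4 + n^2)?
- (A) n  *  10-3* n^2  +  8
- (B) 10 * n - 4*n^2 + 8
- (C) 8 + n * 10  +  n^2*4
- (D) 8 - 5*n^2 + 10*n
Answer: B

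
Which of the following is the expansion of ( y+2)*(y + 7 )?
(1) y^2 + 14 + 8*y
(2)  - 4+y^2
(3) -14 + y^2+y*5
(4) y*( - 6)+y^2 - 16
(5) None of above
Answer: 5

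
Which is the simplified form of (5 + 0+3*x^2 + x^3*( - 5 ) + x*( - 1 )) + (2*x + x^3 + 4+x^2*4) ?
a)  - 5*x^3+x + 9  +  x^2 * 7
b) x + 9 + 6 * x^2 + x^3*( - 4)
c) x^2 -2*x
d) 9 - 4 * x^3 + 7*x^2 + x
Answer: d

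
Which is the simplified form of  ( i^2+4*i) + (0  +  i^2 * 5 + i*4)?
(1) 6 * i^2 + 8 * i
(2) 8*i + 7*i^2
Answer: 1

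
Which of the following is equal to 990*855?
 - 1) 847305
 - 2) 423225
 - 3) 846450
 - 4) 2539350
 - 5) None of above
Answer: 3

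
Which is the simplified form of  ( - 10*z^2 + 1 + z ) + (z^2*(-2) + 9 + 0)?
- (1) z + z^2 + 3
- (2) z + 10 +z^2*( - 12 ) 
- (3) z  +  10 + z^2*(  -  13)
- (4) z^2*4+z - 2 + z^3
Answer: 2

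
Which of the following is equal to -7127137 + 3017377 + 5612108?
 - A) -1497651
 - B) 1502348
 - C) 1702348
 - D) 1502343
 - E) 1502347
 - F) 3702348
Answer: B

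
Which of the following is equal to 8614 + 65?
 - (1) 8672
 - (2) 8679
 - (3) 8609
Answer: 2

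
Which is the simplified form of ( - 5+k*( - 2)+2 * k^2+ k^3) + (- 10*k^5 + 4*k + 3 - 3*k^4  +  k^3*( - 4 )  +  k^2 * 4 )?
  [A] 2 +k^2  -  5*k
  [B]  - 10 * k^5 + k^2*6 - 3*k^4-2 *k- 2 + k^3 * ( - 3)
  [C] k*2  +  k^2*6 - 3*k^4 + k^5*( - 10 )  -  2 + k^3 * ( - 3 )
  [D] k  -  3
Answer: C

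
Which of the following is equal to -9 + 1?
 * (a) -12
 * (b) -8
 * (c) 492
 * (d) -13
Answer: b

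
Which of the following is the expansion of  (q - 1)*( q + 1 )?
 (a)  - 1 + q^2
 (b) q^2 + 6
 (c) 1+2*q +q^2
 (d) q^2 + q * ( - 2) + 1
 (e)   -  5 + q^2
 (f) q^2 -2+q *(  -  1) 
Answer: a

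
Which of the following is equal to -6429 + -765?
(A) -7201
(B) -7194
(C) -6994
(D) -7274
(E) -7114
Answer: B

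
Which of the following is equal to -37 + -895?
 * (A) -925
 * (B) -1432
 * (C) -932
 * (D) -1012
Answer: C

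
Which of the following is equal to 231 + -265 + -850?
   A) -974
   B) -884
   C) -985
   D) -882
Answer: B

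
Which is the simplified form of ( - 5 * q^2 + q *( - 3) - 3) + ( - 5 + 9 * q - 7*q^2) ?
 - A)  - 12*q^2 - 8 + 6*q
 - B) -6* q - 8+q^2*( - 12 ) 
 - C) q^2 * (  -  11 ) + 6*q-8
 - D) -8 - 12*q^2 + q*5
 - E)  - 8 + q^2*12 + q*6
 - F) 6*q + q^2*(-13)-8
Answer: A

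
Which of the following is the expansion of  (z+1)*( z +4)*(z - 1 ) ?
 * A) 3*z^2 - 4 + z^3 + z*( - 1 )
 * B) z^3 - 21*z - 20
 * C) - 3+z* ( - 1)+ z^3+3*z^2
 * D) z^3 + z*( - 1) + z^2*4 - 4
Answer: D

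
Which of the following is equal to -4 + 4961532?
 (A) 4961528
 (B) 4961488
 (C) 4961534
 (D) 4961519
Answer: A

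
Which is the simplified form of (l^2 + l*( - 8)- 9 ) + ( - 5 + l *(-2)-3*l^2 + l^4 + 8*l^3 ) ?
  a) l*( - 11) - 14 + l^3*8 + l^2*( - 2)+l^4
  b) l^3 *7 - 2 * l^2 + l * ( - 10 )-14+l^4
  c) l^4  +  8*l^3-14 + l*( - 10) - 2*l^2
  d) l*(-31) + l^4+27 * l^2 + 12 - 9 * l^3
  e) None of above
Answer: c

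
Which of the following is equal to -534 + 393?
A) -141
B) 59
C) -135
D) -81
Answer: A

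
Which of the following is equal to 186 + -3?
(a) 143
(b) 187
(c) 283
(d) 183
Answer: d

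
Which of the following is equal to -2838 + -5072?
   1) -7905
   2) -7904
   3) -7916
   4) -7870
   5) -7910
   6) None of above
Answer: 5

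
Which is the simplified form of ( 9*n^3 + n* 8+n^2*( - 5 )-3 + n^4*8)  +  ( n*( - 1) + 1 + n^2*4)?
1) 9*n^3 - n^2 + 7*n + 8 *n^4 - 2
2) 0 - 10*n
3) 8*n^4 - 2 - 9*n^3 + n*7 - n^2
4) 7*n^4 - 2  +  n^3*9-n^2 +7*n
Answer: 1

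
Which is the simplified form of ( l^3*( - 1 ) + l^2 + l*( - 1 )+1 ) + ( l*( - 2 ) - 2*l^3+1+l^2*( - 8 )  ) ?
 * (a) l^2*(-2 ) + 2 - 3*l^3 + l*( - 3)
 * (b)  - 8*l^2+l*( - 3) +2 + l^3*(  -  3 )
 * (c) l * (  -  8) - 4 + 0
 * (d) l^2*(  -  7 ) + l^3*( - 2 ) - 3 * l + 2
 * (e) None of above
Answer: e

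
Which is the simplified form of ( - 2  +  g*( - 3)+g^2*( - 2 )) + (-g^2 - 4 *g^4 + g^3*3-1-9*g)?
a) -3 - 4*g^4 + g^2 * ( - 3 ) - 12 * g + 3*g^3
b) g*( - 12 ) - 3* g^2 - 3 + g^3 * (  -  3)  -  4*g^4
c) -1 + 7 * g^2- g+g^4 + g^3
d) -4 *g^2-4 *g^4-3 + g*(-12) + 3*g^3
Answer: a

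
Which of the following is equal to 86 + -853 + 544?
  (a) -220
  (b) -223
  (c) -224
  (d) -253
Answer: b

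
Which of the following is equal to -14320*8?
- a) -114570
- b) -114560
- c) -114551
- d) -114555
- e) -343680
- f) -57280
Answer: b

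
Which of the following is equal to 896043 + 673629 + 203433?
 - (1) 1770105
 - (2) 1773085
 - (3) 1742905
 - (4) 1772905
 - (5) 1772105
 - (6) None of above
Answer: 6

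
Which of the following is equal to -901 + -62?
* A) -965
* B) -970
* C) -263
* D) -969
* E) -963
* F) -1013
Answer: E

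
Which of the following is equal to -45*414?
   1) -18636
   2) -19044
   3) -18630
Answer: 3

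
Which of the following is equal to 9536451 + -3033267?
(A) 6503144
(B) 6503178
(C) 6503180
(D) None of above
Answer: D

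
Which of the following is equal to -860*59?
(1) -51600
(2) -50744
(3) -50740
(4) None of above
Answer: 3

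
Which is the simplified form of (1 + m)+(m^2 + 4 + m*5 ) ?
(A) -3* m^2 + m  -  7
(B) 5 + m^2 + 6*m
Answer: B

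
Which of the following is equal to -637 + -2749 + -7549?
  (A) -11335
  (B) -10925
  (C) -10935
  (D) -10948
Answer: C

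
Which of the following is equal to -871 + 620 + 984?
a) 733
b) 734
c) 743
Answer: a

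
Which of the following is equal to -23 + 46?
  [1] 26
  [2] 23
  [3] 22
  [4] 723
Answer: 2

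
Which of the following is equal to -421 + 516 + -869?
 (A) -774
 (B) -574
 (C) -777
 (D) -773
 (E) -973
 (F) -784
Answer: A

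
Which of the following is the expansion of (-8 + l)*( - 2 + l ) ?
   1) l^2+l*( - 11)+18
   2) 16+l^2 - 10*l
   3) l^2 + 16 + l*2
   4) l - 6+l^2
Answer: 2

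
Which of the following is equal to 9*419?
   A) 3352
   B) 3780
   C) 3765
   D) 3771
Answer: D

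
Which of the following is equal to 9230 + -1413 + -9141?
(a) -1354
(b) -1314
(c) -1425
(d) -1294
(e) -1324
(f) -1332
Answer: e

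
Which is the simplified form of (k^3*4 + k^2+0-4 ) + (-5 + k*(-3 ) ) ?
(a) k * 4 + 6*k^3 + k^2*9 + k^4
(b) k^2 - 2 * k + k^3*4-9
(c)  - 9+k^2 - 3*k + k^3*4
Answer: c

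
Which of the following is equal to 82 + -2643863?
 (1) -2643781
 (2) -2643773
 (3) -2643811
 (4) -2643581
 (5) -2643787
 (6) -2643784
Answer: 1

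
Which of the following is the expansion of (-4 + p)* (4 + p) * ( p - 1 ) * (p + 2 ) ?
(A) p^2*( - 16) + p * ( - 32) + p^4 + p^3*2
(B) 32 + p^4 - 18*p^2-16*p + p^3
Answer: B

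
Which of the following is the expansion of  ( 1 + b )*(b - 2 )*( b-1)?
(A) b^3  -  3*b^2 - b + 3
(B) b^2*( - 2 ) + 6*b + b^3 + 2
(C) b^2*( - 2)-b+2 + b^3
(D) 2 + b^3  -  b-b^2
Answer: C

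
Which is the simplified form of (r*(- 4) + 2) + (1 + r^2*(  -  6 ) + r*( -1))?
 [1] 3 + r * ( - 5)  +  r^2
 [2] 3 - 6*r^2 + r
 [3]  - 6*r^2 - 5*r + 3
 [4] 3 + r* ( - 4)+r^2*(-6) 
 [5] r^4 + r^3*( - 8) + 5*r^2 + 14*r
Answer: 3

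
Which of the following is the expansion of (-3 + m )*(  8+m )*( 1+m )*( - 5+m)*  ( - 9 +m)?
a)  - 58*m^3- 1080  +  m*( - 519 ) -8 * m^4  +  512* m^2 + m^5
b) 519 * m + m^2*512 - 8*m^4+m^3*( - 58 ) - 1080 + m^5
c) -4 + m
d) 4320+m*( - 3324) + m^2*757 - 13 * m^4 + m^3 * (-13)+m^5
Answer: a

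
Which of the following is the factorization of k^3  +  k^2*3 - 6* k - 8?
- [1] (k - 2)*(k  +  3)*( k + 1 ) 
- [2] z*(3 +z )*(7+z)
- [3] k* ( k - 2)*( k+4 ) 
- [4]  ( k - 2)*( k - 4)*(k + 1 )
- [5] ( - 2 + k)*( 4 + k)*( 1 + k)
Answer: 5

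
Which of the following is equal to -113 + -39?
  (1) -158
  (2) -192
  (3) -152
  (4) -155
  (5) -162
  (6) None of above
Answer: 3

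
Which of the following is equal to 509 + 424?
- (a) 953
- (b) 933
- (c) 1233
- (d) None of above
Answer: b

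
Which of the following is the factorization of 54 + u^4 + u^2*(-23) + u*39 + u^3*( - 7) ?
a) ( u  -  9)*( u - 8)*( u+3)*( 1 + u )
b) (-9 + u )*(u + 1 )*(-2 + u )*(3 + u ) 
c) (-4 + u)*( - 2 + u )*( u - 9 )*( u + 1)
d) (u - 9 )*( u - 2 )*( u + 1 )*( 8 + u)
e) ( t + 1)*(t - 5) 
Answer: b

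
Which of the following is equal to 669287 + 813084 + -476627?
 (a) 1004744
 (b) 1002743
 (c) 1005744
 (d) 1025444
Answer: c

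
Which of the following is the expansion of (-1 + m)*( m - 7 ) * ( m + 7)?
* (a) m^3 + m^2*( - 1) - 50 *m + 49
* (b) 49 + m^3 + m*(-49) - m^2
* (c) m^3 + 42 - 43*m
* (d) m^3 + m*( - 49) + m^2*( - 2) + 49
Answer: b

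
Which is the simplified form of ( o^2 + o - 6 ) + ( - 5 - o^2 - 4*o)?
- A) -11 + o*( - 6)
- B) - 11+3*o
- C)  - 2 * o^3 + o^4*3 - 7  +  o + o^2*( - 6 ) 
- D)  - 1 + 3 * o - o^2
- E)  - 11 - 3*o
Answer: E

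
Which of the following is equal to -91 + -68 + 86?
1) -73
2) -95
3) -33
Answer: 1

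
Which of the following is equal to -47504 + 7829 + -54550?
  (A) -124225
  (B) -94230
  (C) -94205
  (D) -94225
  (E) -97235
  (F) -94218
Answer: D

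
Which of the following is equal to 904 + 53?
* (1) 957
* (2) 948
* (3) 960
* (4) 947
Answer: 1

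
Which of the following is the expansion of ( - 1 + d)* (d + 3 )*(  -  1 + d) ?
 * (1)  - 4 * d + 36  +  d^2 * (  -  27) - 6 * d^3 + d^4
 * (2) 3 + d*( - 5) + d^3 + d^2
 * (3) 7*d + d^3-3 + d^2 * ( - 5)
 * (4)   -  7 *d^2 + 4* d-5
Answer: 2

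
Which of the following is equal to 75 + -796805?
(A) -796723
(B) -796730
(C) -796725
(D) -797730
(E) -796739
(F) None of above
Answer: B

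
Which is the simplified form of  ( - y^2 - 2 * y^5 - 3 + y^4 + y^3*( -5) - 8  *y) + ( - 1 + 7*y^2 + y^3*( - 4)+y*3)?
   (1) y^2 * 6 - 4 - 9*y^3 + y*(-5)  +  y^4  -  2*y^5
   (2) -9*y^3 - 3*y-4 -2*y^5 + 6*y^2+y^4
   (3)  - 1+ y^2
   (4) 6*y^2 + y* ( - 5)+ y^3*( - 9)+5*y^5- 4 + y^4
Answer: 1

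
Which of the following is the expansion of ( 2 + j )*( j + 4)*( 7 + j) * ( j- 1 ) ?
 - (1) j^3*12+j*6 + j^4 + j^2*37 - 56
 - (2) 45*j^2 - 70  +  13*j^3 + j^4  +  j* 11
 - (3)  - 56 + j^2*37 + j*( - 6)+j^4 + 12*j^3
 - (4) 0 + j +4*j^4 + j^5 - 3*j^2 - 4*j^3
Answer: 1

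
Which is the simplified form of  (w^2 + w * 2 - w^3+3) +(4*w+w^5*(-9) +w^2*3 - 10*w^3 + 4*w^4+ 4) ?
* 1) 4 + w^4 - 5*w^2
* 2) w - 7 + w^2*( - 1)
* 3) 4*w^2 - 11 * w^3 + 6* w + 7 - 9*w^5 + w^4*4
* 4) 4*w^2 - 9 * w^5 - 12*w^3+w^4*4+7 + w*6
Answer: 3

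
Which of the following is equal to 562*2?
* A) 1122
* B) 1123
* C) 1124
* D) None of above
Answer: C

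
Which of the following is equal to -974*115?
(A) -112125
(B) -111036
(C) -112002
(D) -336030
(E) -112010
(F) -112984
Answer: E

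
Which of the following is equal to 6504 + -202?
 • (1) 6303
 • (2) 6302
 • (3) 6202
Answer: 2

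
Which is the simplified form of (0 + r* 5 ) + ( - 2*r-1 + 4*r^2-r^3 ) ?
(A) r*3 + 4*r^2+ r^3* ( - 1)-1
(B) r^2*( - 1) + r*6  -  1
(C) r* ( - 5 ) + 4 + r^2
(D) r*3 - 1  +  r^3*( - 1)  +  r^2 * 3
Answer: A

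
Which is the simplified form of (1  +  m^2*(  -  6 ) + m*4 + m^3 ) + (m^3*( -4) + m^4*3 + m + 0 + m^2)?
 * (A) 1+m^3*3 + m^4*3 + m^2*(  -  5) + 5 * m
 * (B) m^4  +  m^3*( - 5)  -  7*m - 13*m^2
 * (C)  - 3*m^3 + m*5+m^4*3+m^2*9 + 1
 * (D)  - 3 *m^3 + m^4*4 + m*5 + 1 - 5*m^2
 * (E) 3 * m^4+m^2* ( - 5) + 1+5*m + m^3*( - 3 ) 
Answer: E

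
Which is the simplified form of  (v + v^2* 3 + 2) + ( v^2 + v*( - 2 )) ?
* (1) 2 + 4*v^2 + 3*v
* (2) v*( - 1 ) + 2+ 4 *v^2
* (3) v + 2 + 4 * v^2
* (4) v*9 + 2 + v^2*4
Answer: 2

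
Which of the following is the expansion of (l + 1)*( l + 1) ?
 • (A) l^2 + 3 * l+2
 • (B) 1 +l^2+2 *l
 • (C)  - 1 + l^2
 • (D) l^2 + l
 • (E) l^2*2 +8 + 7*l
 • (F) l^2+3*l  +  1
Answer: B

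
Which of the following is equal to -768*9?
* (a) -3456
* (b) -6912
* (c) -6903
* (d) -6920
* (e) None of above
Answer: b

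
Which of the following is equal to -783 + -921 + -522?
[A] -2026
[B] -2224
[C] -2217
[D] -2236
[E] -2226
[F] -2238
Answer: E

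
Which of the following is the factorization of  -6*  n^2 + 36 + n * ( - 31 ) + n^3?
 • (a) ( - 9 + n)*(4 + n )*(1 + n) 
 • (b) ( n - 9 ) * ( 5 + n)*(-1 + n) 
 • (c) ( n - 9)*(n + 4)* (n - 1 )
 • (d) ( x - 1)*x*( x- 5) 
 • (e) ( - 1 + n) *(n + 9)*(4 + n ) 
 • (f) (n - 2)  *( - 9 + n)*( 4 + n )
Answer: c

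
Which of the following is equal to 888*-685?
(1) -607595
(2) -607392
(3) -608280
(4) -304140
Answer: 3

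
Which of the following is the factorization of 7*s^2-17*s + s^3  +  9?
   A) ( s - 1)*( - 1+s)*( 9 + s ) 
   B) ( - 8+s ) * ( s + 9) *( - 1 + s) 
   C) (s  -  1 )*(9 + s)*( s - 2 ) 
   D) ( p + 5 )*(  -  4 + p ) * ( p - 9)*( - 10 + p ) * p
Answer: A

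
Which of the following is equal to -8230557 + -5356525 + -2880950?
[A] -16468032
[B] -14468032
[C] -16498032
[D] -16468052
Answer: A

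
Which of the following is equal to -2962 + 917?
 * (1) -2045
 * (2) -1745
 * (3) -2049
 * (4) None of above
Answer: 1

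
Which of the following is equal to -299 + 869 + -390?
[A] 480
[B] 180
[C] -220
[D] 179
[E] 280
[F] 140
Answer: B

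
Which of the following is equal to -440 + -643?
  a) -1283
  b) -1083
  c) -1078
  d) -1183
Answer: b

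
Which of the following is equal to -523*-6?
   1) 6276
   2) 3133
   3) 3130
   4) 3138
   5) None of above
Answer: 4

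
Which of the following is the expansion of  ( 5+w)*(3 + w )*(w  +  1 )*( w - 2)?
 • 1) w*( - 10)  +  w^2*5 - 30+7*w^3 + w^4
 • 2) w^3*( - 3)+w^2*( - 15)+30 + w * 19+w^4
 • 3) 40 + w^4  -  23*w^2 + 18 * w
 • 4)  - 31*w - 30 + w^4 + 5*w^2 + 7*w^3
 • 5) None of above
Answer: 4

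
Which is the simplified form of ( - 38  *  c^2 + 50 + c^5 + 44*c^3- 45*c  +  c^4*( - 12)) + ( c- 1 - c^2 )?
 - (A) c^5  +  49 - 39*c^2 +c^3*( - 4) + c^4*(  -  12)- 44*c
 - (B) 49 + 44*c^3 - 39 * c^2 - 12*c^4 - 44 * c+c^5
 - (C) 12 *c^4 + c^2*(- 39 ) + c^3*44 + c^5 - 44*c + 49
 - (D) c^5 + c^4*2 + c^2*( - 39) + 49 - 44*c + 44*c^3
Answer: B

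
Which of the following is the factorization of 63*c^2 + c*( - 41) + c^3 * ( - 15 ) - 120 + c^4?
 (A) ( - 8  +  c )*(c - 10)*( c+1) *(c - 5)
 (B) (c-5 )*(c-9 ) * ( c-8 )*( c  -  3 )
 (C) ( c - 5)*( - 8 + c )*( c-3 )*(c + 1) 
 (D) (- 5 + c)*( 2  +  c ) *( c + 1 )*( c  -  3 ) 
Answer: C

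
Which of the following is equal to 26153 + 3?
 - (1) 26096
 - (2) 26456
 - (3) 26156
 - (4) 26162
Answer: 3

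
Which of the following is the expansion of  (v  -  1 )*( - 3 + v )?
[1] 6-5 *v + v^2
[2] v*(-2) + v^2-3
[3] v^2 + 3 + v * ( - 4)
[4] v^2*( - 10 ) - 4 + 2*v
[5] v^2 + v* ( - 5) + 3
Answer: 3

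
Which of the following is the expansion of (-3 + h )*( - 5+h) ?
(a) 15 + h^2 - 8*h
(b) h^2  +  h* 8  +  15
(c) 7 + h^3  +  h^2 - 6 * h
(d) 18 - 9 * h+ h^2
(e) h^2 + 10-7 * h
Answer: a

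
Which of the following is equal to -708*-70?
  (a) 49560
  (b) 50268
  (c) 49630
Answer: a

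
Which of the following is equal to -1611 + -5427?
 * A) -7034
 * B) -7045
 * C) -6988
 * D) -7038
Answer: D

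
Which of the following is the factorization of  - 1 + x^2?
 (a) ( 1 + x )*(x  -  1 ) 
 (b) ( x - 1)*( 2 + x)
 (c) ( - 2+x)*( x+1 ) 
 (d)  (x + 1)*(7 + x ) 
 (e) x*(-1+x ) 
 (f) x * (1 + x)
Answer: a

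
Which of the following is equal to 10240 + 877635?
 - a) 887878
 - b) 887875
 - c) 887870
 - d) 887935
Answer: b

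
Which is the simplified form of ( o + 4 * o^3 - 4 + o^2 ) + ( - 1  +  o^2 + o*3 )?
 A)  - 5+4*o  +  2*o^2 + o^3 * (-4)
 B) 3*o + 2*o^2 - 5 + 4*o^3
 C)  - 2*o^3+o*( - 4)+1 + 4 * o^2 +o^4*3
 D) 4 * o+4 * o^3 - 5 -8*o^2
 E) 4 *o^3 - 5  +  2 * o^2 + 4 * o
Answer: E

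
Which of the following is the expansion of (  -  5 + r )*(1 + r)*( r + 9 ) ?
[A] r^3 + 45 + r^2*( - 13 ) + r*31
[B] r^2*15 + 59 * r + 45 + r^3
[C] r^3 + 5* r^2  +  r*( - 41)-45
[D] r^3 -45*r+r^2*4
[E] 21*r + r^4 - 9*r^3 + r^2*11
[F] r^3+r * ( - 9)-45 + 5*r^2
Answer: C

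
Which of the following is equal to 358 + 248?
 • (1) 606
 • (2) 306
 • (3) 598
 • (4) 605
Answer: 1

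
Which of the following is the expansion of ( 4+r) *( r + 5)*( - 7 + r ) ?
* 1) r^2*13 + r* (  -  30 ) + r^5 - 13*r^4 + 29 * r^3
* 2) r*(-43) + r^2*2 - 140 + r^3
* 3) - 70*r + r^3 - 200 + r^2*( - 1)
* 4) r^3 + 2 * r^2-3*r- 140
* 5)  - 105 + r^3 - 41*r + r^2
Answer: 2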